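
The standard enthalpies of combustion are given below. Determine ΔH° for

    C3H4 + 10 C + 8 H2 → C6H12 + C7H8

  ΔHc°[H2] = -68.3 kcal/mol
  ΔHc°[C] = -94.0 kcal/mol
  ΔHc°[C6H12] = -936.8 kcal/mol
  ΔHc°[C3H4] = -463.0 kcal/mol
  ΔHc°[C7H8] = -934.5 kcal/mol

Using ΔH = Σ nΔHc°(reactants) − Σ nΔHc°(products):
= [1·(-463.0) + 10·(-94.0) + 8·(-68.3)] − [1·(-936.8) + 1·(-934.5)]
= -78.1 kcal/mol

ΔH° = -78.1 kcal/mol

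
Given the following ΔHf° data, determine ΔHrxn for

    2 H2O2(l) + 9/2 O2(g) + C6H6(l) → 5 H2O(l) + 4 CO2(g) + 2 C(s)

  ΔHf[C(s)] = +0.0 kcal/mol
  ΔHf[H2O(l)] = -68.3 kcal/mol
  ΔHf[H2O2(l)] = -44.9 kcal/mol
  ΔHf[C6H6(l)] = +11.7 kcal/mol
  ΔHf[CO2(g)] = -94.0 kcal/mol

ΔHrxn = -639.4 kcal/mol

Products: 5·(-68.3) + 4·(-94.0) + 2·(+0.0) = -717.5
Reactants: 2·(-44.9) + 9/2·(+0.0) + 1·(+11.7) = -78.1
ΔHrxn = (-717.5) − (-78.1) = -639.4 kcal/mol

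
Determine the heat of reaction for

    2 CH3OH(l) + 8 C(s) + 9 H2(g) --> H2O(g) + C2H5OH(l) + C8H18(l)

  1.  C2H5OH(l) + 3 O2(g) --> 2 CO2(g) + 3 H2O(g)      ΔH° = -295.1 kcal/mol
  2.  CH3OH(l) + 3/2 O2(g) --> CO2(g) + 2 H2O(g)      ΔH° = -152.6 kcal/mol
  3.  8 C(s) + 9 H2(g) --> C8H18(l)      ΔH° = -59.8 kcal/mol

eq. 1 reversed (reverse to put C2H5OH(l) on the product side): +295.1 kcal/mol
eq. 2 × 2 (scale by 2 for the 2 CH3OH(l)): (2)·(-152.6) = -305.2 kcal/mol
eq. 3 as written (C8H18(l) already on the product side): -59.8 kcal/mol
ΔH° = (+295.1) + (-305.2) + (-59.8) = -69.9 kcal/mol

ΔH° = -69.9 kcal/mol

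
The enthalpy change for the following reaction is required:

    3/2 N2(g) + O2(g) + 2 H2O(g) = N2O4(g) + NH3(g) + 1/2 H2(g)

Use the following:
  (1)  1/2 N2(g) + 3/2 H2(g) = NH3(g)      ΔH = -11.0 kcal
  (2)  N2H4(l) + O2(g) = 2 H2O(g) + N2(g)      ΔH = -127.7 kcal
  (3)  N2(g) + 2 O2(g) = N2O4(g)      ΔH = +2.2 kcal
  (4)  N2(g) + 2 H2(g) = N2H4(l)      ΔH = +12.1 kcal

ΔH = 106.8 kcal

(1) as written (NH3(g) already on the product side): -11.0 kcal
(2) reversed (H2O(g) must end up as a reactant): +127.7 kcal
(3) as written (N2O4(g) already on the product side): +2.2 kcal
(4) reversed: -12.1 kcal
ΔH = (-11.0) + (+127.7) + (+2.2) + (-12.1) = 106.8 kcal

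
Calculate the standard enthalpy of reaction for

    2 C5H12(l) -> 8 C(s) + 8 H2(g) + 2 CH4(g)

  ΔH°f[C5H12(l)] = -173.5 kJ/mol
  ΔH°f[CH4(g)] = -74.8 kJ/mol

ΔH_rxn = 197.4 kJ/mol

Products: 8·(+0.0) + 8·(+0.0) + 2·(-74.8) = -149.6
Reactants: 2·(-173.5) = -347.0
ΔH_rxn = (-149.6) − (-347.0) = 197.4 kJ/mol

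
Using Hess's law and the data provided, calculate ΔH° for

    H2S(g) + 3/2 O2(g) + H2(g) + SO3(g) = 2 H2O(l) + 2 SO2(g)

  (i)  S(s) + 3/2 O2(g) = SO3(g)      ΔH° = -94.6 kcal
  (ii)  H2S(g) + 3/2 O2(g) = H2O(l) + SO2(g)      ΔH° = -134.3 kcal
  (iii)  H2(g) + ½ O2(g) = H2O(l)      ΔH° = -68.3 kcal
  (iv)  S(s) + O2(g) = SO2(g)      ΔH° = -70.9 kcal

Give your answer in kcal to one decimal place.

(i) reversed: +94.6 kcal
(ii) as written: -134.3 kcal
(iii) as written: -68.3 kcal
(iv) as written: -70.9 kcal
ΔH° = (-1)·(-94.6) + (1)·(-134.3) + (1)·(-68.3) + (1)·(-70.9) = -178.9 kcal

ΔH° = -178.9 kcal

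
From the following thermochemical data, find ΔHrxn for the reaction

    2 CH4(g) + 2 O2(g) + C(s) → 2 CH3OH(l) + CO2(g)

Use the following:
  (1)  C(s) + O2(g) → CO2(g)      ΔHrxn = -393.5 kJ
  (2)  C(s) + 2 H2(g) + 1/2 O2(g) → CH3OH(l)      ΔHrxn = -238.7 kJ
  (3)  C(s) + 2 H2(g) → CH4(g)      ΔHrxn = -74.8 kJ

ΔHrxn = -721.3 kJ

(1) as written (CO2(g) already on the product side): -393.5 kJ
(2) × 2 (scale by 2 for the 2 CH3OH(l)): (2)·(-238.7) = -477.4 kJ
(3) reversed and × 2 (CH4(g) must end up as a reactant; scale by 2 for the 2 CH4(g)): (-2)·(-74.8) = +149.6 kJ
By Hess's law, ΔHrxn = (-393.5) + (-477.4) + (+149.6) = -721.3 kJ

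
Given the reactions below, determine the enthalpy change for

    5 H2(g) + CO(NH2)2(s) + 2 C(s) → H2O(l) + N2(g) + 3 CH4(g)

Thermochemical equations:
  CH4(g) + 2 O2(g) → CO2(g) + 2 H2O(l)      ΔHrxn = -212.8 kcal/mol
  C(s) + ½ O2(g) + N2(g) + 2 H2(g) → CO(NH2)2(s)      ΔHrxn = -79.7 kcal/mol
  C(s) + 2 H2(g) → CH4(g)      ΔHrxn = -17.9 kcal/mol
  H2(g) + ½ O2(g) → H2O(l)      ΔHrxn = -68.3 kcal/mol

equation 1: not needed.
equation 2 reversed: +79.7 kcal/mol
equation 3 × 3: (3)·(-17.9) = -53.7 kcal/mol
equation 4 as written: -68.3 kcal/mol
Combining the equations, ΔHrxn = (+79.7) + (-53.7) + (-68.3) = -42.3 kcal/mol

ΔHrxn = -42.3 kcal/mol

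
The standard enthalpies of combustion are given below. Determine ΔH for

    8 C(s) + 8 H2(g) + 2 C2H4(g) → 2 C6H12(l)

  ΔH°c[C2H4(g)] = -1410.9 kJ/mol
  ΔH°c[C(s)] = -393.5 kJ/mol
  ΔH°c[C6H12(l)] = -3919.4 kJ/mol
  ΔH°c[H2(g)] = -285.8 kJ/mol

ΔH = -417.4 kJ/mol

With combustion enthalpies, reactants minus products:
= [8·(-393.5) + 8·(-285.8) + 2·(-1410.9)] − [2·(-3919.4)]
= -417.4 kJ/mol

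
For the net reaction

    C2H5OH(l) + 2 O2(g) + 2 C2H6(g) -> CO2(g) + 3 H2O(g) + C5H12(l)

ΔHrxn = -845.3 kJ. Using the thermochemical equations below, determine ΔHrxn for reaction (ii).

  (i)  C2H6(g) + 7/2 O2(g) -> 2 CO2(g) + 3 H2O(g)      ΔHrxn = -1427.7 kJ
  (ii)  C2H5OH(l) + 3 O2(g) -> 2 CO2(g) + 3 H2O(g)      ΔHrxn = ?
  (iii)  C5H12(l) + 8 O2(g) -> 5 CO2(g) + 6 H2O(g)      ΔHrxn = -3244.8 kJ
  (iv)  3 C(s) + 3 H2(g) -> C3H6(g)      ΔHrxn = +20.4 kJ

ΔHrxn = -1234.7 kJ

(i) × 2: (2)·(-1427.7) = -2855.4 kJ
(ii) as written: contributes x
(iii) reversed: +3244.8 kJ
(iv): not needed.
-845.3 = (-2855.4) + (+3244.8) + x
x = (-845.3 − (+389.4)) / (1) = -1234.7 kJ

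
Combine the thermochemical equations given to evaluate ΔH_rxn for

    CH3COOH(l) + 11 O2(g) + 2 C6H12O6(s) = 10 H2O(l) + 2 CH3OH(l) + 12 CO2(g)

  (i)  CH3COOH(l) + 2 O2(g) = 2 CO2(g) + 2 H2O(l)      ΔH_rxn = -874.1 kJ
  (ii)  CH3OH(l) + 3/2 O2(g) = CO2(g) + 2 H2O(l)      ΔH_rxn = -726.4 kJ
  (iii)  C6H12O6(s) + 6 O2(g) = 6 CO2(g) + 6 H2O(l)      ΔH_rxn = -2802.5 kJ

ΔH_rxn = -5026.3 kJ

(i) as written (CH3COOH(l) already on the reactant side): -874.1 kJ
(ii) reversed and × 2 (CH3OH(l) must end up as a product; scale by 2 for the 2 CH3OH(l)): (-2)·(-726.4) = +1452.8 kJ
(iii) × 2 (scale by 2 for the 2 C6H12O6(s)): (2)·(-2802.5) = -5605.0 kJ
Combining the equations, ΔH_rxn = (1)·(-874.1) + (-2)·(-726.4) + (2)·(-2802.5) = -5026.3 kJ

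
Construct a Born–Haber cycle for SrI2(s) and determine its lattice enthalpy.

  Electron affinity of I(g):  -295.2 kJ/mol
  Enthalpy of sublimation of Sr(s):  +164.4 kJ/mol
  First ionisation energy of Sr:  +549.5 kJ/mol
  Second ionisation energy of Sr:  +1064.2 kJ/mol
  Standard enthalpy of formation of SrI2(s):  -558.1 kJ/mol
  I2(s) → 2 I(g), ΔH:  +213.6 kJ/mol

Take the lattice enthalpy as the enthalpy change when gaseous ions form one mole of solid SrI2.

U = -1959.4 kJ/mol

ΔHf° = 1·ΔHsub + 1·(ΣIE) + 1·D(I2) + 2·EA + U
-558.1 = 1·(+164.4) + 1·(+1613.7) + 1·(+213.6) + 2·(-295.2) + U
U = -558.1 − (+1401.3) = -1959.4 kJ/mol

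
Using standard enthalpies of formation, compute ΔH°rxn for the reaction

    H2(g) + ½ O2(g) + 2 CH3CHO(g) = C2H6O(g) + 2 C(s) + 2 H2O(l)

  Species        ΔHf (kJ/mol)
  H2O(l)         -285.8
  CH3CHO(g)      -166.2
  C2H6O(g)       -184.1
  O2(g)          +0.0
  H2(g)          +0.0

ΔH°rxn = -423.3 kJ/mol

ΔH°rxn = Σ nΔHf°(products) − Σ nΔHf°(reactants).
Products: 1·(-184.1) + 2·(+0.0) + 2·(-285.8) = -755.7
Reactants: 1·(+0.0) + 1/2·(+0.0) + 2·(-166.2) = -332.4
ΔH°rxn = (-755.7) − (-332.4) = -423.3 kJ/mol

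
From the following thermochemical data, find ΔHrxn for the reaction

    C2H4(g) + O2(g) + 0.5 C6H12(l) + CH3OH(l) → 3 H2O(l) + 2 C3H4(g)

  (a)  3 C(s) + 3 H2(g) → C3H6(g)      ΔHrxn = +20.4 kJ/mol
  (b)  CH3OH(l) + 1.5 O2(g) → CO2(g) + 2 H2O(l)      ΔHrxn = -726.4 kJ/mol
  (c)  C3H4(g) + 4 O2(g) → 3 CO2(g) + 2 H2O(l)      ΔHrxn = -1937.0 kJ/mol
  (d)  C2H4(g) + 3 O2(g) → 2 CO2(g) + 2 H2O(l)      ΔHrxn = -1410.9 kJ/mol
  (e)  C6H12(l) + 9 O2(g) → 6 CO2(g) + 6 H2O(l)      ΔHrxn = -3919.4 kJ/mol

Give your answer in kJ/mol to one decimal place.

ΔHrxn = -223.0 kJ/mol

(a): not needed (H2(g) appears nowhere else).
(b) as written (CH3OH(l) already on the reactant side): -726.4 kJ/mol
(c) reversed and × 2 (C3H4(g) must end up as a product; ×2 to match 2 C3H4(g) in the target): (-2)·(-1937.0) = +3874.0 kJ/mol
(d) as written (C2H4(g) already on the reactant side): -1410.9 kJ/mol
(e) × 1/2 (scale by 1/2 for the 1/2 C6H12(l)): (1/2)·(-3919.4) = -1959.7 kJ/mol
ΔHrxn = (1)·(-726.4) + (-2)·(-1937.0) + (1)·(-1410.9) + (1/2)·(-3919.4) = -223.0 kJ/mol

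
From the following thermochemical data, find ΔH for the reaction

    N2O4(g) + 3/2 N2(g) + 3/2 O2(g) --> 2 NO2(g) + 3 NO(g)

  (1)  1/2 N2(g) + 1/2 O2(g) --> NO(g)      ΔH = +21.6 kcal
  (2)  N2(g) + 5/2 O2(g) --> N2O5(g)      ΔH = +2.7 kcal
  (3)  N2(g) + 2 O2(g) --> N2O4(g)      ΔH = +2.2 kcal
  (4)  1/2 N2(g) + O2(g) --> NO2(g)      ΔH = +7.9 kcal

(1) × 3: (3)·(+21.6) = +64.8 kcal
(2): not needed.
(3) reversed: -2.2 kcal
(4) × 2: (2)·(+7.9) = +15.8 kcal
Since enthalpy is a state function, ΔH = (3)·(+21.6) + (-1)·(+2.2) + (2)·(+7.9) = 78.4 kcal

ΔH = 78.4 kcal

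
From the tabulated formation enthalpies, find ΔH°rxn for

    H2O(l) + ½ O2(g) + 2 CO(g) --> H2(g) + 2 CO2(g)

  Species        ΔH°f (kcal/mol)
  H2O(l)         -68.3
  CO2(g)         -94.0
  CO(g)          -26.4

ΔH°rxn = Σ nΔHf°(products) − Σ nΔHf°(reactants).
Products: 1·(+0.0) + 2·(-94.0) = -188.0
Reactants: 1·(-68.3) + 1/2·(+0.0) + 2·(-26.4) = -121.1
ΔH°rxn = (-188.0) − (-121.1) = -66.9 kcal/mol

ΔH°rxn = -66.9 kcal/mol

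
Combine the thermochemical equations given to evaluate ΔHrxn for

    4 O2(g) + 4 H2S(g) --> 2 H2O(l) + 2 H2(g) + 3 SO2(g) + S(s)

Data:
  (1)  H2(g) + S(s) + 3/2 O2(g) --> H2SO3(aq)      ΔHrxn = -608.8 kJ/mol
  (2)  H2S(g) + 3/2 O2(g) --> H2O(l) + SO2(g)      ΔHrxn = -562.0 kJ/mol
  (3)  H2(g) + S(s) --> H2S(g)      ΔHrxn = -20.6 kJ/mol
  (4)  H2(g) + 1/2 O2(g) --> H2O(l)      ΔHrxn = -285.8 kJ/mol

(1): not needed (H2SO3(aq) appears nowhere else).
(2) × 3 (×3 to match 3 SO2(g) in the target): (3)·(-562.0) = -1686.0 kJ/mol
(3) reversed: +20.6 kJ/mol
(4) reversed: +285.8 kJ/mol
ΔHrxn = (-1686.0) + (+20.6) + (+285.8) = -1379.6 kJ/mol

ΔHrxn = -1379.6 kJ/mol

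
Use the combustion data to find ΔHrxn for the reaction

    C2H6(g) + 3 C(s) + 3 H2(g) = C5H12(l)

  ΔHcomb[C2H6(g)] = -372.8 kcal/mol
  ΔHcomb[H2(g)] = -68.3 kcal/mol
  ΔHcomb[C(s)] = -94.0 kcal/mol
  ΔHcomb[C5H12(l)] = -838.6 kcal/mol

With combustion enthalpies, reactants minus products:
= [1·(-372.8) + 3·(-94.0) + 3·(-68.3)] − [1·(-838.6)]
= -21.1 kcal/mol

ΔHrxn = -21.1 kcal/mol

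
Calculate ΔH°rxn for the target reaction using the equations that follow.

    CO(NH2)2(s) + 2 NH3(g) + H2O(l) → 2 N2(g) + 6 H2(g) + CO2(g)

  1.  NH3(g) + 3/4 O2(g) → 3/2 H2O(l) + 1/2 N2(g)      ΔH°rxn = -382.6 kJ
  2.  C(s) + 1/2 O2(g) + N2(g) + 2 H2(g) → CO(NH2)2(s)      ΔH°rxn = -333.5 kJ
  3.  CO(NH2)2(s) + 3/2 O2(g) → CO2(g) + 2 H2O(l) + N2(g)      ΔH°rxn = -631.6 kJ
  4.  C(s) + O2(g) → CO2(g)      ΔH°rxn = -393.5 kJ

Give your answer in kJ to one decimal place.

eq. 1 × 2: (2)·(-382.6) = -765.2 kJ
eq. 2 reversed and × 3: (-3)·(-333.5) = +1000.5 kJ
eq. 3 reversed and × 2: (-2)·(-631.6) = +1263.2 kJ
eq. 4 × 3: (3)·(-393.5) = -1180.5 kJ
Combining the equations, ΔH°rxn = (-765.2) + (+1000.5) + (+1263.2) + (-1180.5) = 318.0 kJ

ΔH°rxn = 318.0 kJ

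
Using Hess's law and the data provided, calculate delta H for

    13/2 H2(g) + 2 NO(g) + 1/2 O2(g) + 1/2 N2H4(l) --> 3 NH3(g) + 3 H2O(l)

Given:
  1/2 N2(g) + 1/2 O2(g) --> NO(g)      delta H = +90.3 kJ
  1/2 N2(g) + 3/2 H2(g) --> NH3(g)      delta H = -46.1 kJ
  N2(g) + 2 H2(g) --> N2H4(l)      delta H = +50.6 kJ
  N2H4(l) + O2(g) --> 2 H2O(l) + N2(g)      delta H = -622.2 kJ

equation 1 reversed and × 2: (-2)·(+90.3) = -180.6 kJ
equation 2 × 3: (3)·(-46.1) = -138.3 kJ
equation 3 as written: +50.6 kJ
equation 4 × 3/2: (3/2)·(-622.2) = -933.3 kJ
Combining the equations, delta H = (-180.6) + (-138.3) + (+50.6) + (-933.3) = -1201.6 kJ

delta H = -1201.6 kJ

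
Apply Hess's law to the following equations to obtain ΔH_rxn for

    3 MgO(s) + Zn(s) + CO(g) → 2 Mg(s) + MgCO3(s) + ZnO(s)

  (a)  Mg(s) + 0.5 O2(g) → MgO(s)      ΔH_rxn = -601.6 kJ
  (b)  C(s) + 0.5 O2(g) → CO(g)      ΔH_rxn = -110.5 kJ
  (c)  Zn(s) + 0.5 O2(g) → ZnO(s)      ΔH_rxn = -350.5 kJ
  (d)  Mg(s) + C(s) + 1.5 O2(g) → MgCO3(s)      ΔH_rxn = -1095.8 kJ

ΔH_rxn = 469.0 kJ

(a) reversed and × 3: (-3)·(-601.6) = +1804.8 kJ
(b) reversed: +110.5 kJ
(c) as written: -350.5 kJ
(d) as written: -1095.8 kJ
Combining the equations, ΔH_rxn = (-3)·(-601.6) + (-1)·(-110.5) + (1)·(-350.5) + (1)·(-1095.8) = 469.0 kJ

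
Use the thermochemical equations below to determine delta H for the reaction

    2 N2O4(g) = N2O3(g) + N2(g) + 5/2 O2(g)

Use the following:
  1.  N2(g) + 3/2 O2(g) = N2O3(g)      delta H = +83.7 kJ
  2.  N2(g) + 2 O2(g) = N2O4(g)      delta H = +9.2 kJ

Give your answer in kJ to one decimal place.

delta H = 65.3 kJ

eq. 1 as written (N2O3(g) already on the product side): +83.7 kJ
eq. 2 reversed and × 2 (reverse to put N2O4(g) on the reactant side; ×2 to match 2 N2O4(g) in the target): (-2)·(+9.2) = -18.4 kJ
delta H = (+83.7) + (-18.4) = 65.3 kJ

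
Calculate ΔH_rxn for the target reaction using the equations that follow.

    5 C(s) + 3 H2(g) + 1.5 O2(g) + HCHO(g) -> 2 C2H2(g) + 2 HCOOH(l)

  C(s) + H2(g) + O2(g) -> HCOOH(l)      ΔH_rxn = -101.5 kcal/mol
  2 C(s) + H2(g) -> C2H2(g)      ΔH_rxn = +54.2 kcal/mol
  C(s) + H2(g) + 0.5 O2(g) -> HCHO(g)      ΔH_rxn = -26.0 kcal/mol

equation 1 × 2: (2)·(-101.5) = -203.0 kcal/mol
equation 2 × 2: (2)·(+54.2) = +108.4 kcal/mol
equation 3 reversed: +26.0 kcal/mol
Since enthalpy is a state function, ΔH_rxn = (2)·(-101.5) + (2)·(+54.2) + (-1)·(-26.0) = -68.6 kcal/mol

ΔH_rxn = -68.6 kcal/mol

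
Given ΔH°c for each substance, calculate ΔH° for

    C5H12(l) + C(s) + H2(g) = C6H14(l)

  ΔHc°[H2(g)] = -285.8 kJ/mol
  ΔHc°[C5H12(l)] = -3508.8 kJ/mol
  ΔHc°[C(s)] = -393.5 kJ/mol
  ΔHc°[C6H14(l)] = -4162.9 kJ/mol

Using ΔH = Σ nΔHc°(reactants) − Σ nΔHc°(products):
= [1·(-3508.8) + 1·(-393.5) + 1·(-285.8)] − [1·(-4162.9)]
= -25.2 kJ/mol

ΔH° = -25.2 kJ/mol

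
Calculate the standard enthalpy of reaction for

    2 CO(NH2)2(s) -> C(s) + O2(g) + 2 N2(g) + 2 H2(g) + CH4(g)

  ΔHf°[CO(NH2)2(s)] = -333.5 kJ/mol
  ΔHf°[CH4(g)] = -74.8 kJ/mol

ΔH°rxn = Σ nΔHf°(products) − Σ nΔHf°(reactants).
Products: 1·(+0.0) + 1·(+0.0) + 2·(+0.0) + 2·(+0.0) + 1·(-74.8) = -74.8
Reactants: 2·(-333.5) = -667.0
ΔHrxn = (-74.8) − (-667.0) = 592.2 kJ/mol

ΔHrxn = 592.2 kJ/mol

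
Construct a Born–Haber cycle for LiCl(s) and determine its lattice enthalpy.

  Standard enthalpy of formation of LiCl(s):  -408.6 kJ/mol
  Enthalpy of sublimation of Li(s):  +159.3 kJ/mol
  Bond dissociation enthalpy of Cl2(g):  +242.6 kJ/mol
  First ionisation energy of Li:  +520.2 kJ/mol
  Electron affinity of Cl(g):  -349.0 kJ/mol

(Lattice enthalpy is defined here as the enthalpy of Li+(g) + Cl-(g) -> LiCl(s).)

U = -860.4 kJ/mol

ΔHf° = 1·ΔHsub + 1·(ΣIE) + 1/2·D(Cl2) + 1·EA + U
-408.6 = 1·(+159.3) + 1·(+520.2) + 1/2·(+242.6) + 1·(-349.0) + U
U = -408.6 − (+451.8) = -860.4 kJ/mol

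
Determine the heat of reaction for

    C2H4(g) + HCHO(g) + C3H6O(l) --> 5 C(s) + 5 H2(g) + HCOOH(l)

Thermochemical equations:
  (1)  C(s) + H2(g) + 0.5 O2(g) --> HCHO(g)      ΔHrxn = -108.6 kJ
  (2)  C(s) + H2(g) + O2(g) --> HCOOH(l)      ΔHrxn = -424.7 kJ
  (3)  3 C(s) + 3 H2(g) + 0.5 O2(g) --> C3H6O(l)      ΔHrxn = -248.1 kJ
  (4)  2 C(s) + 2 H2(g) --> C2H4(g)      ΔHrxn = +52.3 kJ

ΔHrxn = -120.3 kJ

(1) reversed: +108.6 kJ
(2) as written: -424.7 kJ
(3) reversed: +248.1 kJ
(4) reversed: -52.3 kJ
Summing the manipulated equations, ΔHrxn = (+108.6) + (-424.7) + (+248.1) + (-52.3) = -120.3 kJ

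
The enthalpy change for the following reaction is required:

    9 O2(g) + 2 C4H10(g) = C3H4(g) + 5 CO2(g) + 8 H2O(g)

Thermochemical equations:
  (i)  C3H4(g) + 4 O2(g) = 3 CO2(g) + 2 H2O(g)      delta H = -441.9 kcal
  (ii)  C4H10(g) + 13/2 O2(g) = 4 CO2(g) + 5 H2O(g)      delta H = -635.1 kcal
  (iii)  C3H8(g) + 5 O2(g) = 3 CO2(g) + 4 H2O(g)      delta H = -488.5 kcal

delta H = -828.3 kcal

(i) reversed (C3H4(g) must end up as a product): +441.9 kcal
(ii) × 2 (×2 to match 2 C4H10(g) in the target): (2)·(-635.1) = -1270.2 kcal
(iii): not needed (C3H8(g) appears nowhere else).
Combining the equations, delta H = (-1)·(-441.9) + (2)·(-635.1) = -828.3 kcal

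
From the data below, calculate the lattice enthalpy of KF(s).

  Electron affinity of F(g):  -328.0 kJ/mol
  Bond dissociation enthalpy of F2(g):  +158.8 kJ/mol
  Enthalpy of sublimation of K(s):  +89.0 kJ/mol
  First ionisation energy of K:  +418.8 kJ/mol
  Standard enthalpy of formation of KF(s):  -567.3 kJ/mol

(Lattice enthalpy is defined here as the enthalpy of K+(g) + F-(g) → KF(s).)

ΔHf° = 1·ΔHsub + 1·(ΣIE) + 1/2·D(F2) + 1·EA + U
-567.3 = 1·(+89.0) + 1·(+418.8) + 1/2·(+158.8) + 1·(-328.0) + U
U = -567.3 − (+259.2) = -826.5 kJ/mol

U = -826.5 kJ/mol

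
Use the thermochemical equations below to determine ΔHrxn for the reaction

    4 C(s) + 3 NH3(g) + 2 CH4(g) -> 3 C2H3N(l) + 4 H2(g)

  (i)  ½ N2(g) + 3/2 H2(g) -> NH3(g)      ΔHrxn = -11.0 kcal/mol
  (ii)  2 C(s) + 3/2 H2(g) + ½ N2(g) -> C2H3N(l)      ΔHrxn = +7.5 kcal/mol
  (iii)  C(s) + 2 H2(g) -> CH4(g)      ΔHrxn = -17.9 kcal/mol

ΔHrxn = 91.3 kcal/mol

(i) reversed and × 3: (-3)·(-11.0) = +33.0 kcal/mol
(ii) × 3: (3)·(+7.5) = +22.5 kcal/mol
(iii) reversed and × 2: (-2)·(-17.9) = +35.8 kcal/mol
ΔHrxn = (+33.0) + (+22.5) + (+35.8) = 91.3 kcal/mol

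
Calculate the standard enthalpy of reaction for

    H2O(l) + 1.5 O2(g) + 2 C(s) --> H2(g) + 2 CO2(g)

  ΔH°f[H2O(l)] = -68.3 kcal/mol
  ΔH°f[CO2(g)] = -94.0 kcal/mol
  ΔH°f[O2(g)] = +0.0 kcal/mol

ΔHrxn = -119.7 kcal/mol

Products: 1·(+0.0) + 2·(-94.0) = -188.0
Reactants: 1·(-68.3) + 3/2·(+0.0) + 2·(+0.0) = -68.3
ΔHrxn = (-188.0) − (-68.3) = -119.7 kcal/mol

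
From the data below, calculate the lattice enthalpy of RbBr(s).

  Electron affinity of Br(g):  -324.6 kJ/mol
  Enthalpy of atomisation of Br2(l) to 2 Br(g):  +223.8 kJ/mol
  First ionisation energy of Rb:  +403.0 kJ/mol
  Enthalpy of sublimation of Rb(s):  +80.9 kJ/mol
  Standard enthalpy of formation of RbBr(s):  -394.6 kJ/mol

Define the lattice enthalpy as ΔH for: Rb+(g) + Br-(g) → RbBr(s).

ΔHf° = 1·ΔHsub + 1·(ΣIE) + 1/2·D(Br2) + 1·EA + U
-394.6 = 1·(+80.9) + 1·(+403.0) + 1/2·(+223.8) + 1·(-324.6) + U
U = -394.6 − (+271.2) = -665.8 kJ/mol

U = -665.8 kJ/mol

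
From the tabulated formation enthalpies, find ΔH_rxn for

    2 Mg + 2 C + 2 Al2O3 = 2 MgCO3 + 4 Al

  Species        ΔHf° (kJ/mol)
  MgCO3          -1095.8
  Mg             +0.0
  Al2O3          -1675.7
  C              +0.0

Products: 2·(-1095.8) + 4·(+0.0) = -2191.6
Reactants: 2·(+0.0) + 2·(+0.0) + 2·(-1675.7) = -3351.4
ΔH_rxn = (-2191.6) − (-3351.4) = 1159.8 kJ/mol

ΔH_rxn = 1159.8 kJ/mol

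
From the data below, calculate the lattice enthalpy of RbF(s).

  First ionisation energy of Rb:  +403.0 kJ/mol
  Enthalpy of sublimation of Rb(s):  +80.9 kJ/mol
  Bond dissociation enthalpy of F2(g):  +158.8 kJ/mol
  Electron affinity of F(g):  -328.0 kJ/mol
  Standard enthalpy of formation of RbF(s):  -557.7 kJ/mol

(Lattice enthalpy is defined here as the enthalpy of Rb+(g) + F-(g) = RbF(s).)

ΔHf° = 1·ΔHsub + 1·(ΣIE) + 1/2·D(F2) + 1·EA + U
-557.7 = 1·(+80.9) + 1·(+403.0) + 1/2·(+158.8) + 1·(-328.0) + U
U = -557.7 − (+235.3) = -793.0 kJ/mol

U = -793.0 kJ/mol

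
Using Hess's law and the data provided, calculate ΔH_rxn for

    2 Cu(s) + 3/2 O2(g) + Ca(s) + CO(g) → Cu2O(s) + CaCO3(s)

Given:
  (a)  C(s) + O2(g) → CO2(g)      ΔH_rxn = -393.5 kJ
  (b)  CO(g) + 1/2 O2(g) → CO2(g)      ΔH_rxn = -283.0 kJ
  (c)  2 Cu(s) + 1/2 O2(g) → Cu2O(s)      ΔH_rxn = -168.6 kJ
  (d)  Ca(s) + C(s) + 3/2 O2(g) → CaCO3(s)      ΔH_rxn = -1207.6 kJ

(a) reversed: +393.5 kJ
(b) as written: -283.0 kJ
(c) as written: -168.6 kJ
(d) as written: -1207.6 kJ
Since enthalpy is a state function, ΔH_rxn = (+393.5) + (-283.0) + (-168.6) + (-1207.6) = -1265.7 kJ

ΔH_rxn = -1265.7 kJ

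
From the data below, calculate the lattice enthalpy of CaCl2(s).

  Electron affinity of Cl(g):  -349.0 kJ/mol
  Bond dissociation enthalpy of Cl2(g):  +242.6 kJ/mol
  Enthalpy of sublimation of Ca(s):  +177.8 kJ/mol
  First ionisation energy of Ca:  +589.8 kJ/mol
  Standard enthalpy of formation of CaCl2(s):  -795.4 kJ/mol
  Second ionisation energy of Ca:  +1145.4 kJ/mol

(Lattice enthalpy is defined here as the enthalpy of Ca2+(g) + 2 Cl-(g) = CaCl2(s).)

ΔHf° = 1·ΔHsub + 1·(ΣIE) + 1·D(Cl2) + 2·EA + U
-795.4 = 1·(+177.8) + 1·(+1735.2) + 1·(+242.6) + 2·(-349.0) + U
U = -795.4 − (+1457.6) = -2253.0 kJ/mol

U = -2253.0 kJ/mol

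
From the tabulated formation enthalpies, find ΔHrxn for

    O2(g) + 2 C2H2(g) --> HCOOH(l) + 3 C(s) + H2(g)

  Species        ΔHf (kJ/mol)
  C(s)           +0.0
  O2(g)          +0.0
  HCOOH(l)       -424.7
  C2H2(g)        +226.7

Products: 1·(-424.7) + 3·(+0.0) + 1·(+0.0) = -424.7
Reactants: 1·(+0.0) + 2·(+226.7) = +453.4
ΔHrxn = (-424.7) − (+453.4) = -878.1 kJ/mol

ΔHrxn = -878.1 kJ/mol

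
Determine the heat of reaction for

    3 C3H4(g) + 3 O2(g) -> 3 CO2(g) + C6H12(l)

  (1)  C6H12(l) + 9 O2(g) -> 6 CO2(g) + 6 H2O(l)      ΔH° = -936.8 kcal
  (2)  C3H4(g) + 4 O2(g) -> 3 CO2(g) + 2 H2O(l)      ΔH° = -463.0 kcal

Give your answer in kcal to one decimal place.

ΔH° = -452.2 kcal

(1) reversed (reverse to put C6H12(l) on the product side): +936.8 kcal
(2) × 3 (scale by 3 for the 3 C3H4(g)): (3)·(-463.0) = -1389.0 kcal
ΔH° = (+936.8) + (-1389.0) = -452.2 kcal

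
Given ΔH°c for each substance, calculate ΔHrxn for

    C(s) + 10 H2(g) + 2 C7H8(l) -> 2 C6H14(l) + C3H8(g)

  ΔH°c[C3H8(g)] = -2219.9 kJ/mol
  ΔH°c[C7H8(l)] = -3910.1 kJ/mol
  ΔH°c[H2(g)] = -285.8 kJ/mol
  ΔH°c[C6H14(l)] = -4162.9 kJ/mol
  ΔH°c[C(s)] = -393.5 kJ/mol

ΔHrxn = -526.0 kJ/mol

With combustion enthalpies, reactants minus products:
= [1·(-393.5) + 10·(-285.8) + 2·(-3910.1)] − [2·(-4162.9) + 1·(-2219.9)]
= -526.0 kJ/mol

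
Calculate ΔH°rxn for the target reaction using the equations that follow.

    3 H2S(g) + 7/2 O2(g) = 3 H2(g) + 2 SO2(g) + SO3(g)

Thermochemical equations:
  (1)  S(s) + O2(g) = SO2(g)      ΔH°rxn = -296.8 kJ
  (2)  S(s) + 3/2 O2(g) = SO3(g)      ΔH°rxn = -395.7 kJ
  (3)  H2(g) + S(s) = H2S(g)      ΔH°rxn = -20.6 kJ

(1) × 2 (scale by 2 for the 2 SO2(g)): (2)·(-296.8) = -593.6 kJ
(2) as written (SO3(g) already on the product side): -395.7 kJ
(3) reversed and × 3 (H2S(g) must end up as a reactant; ×3 to match 3 H2S(g) in the target): (-3)·(-20.6) = +61.8 kJ
ΔH°rxn = (2)·(-296.8) + (1)·(-395.7) + (-3)·(-20.6) = -927.5 kJ

ΔH°rxn = -927.5 kJ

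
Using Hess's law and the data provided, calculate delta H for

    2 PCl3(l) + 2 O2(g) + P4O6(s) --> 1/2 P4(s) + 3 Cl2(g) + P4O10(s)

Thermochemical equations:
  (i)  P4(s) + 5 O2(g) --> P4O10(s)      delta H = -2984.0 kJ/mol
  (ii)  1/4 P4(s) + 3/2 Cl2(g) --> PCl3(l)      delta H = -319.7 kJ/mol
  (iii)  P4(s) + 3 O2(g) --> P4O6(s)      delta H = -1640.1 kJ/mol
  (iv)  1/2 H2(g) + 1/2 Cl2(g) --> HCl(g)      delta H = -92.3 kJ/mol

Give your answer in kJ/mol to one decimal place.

(i) as written: -2984.0 kJ/mol
(ii) reversed and × 2: (-2)·(-319.7) = +639.4 kJ/mol
(iii) reversed: +1640.1 kJ/mol
(iv): not needed.
Since enthalpy is a state function, delta H = (-2984.0) + (+639.4) + (+1640.1) = -704.5 kJ/mol

delta H = -704.5 kJ/mol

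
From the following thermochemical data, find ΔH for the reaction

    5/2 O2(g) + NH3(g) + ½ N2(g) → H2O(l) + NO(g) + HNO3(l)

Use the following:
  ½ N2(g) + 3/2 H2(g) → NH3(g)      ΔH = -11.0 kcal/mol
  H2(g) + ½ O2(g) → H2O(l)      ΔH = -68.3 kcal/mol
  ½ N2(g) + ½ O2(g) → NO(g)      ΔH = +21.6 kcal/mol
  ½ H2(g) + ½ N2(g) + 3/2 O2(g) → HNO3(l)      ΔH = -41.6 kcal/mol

equation 1 reversed: +11.0 kcal/mol
equation 2 as written: -68.3 kcal/mol
equation 3 as written: +21.6 kcal/mol
equation 4 as written: -41.6 kcal/mol
ΔH = (+11.0) + (-68.3) + (+21.6) + (-41.6) = -77.3 kcal/mol

ΔH = -77.3 kcal/mol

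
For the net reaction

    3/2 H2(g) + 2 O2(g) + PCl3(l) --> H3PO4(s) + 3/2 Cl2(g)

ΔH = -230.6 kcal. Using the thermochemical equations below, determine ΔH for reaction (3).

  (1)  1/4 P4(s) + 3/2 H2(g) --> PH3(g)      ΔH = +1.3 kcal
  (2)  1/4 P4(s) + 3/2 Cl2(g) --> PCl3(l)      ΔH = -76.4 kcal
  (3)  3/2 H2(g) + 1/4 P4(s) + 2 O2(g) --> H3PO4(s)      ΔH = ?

ΔH = -307.0 kcal

(1): not needed (PH3(g) appears nowhere else).
(2) reversed (reverse to put PCl3(l) on the reactant side): +76.4 kcal
(3) as written (H3PO4(s) already on the product side): contributes x
-230.6 = (+76.4) + x
x = (-230.6 − (+76.4)) / (1) = -307.0 kcal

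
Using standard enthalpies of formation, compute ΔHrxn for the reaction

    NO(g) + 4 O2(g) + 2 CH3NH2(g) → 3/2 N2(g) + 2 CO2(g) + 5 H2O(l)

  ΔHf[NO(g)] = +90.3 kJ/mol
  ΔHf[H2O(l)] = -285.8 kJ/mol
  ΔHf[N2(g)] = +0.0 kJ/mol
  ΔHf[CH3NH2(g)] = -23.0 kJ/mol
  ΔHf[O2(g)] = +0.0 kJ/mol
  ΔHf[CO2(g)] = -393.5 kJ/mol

ΔHrxn = -2260.3 kJ/mol

Products: 3/2·(+0.0) + 2·(-393.5) + 5·(-285.8) = -2216.0
Reactants: 1·(+90.3) + 4·(+0.0) + 2·(-23.0) = +44.3
ΔHrxn = (-2216.0) − (+44.3) = -2260.3 kJ/mol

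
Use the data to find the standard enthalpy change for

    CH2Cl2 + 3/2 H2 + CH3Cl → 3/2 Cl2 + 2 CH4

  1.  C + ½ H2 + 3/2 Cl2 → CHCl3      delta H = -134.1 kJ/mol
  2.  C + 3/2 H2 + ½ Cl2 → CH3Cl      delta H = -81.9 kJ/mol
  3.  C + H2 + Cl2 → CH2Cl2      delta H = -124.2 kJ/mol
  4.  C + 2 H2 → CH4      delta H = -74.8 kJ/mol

eq. 1: not needed (CHCl3 appears nowhere else).
eq. 2 reversed (CH3Cl must end up as a reactant): +81.9 kJ/mol
eq. 3 reversed (CH2Cl2 must end up as a reactant): +124.2 kJ/mol
eq. 4 × 2 (×2 to match 2 CH4 in the target): (2)·(-74.8) = -149.6 kJ/mol
Summing the manipulated equations, delta H = (+81.9) + (+124.2) + (-149.6) = 56.5 kJ/mol

delta H = 56.5 kJ/mol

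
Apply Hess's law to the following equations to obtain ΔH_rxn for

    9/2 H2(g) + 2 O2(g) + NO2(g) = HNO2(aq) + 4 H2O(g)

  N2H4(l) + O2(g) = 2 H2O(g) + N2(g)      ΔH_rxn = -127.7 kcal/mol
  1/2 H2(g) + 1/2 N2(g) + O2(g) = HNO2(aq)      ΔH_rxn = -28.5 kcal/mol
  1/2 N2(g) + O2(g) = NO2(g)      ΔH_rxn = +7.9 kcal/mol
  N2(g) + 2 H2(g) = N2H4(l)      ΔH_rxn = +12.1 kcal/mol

equation 1 × 2: (2)·(-127.7) = -255.4 kcal/mol
equation 2 as written: -28.5 kcal/mol
equation 3 reversed: -7.9 kcal/mol
equation 4 × 2: (2)·(+12.1) = +24.2 kcal/mol
ΔH_rxn = (-255.4) + (-28.5) + (-7.9) + (+24.2) = -267.6 kcal/mol

ΔH_rxn = -267.6 kcal/mol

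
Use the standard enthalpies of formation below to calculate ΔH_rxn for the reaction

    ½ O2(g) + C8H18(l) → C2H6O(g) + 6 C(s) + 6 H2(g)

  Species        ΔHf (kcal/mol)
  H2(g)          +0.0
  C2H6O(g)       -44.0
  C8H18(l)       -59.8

ΔH°rxn = Σ nΔHf°(products) − Σ nΔHf°(reactants).
Products: 1·(-44.0) + 6·(+0.0) + 6·(+0.0) = -44.0
Reactants: 1/2·(+0.0) + 1·(-59.8) = -59.8
ΔH_rxn = (-44.0) − (-59.8) = 15.8 kcal/mol

ΔH_rxn = 15.8 kcal/mol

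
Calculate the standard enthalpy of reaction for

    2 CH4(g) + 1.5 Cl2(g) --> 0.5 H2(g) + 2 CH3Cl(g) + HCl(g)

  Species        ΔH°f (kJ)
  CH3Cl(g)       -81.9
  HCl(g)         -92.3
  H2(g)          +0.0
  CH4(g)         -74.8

Products: 1/2·(+0.0) + 2·(-81.9) + 1·(-92.3) = -256.1
Reactants: 2·(-74.8) + 3/2·(+0.0) = -149.6
ΔH_rxn = (-256.1) − (-149.6) = -106.5 kJ

ΔH_rxn = -106.5 kJ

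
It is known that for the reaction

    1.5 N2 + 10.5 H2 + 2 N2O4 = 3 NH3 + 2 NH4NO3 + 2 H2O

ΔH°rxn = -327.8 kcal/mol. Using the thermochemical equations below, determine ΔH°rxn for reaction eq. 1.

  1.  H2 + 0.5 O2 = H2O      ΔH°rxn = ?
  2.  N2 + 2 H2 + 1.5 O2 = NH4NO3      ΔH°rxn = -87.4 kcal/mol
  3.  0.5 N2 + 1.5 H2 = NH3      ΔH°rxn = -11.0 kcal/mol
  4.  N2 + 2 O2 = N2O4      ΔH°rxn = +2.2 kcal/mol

eq. 1 × 2 (scale by 2 for the 2 H2O): contributes 2·x
eq. 2 × 2 (scale by 2 for the 2 NH4NO3): (2)·(-87.4) = -174.8 kcal/mol
eq. 3 × 3 (×3 to match 3 NH3 in the target): (3)·(-11.0) = -33.0 kcal/mol
eq. 4 reversed and × 2 (N2O4 must end up as a reactant; ×2 to match 2 N2O4 in the target): (-2)·(+2.2) = -4.4 kcal/mol
-327.8 = (-174.8) + (-33.0) + (-4.4) + 2·x
x = (-327.8 − (-212.2)) / (2) = -57.8 kcal/mol

ΔH°rxn = -57.8 kcal/mol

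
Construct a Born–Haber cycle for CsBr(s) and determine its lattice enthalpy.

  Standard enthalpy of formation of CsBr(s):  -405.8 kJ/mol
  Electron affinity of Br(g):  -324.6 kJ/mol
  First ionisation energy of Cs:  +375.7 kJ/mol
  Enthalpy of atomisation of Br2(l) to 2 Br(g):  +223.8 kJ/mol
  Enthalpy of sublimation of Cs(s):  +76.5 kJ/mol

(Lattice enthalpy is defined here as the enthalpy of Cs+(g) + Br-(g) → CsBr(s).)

U = -645.3 kJ/mol

ΔHf° = 1·ΔHsub + 1·(ΣIE) + 1/2·D(Br2) + 1·EA + U
-405.8 = 1·(+76.5) + 1·(+375.7) + 1/2·(+223.8) + 1·(-324.6) + U
U = -405.8 − (+239.5) = -645.3 kJ/mol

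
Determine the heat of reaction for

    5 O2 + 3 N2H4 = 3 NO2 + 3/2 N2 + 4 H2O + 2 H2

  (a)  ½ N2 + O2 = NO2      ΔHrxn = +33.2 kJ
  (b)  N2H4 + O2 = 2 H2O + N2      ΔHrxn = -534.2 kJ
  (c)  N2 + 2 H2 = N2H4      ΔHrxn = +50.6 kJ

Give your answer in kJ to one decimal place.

(a) × 3 (scale by 3 for the 3 NO2): (3)·(+33.2) = +99.6 kJ
(b) × 2 (×2 to match 4 H2O in the target): (2)·(-534.2) = -1068.4 kJ
(c) reversed (reverse to put H2 on the product side): -50.6 kJ
By Hess's law, ΔHrxn = (+99.6) + (-1068.4) + (-50.6) = -1019.4 kJ

ΔHrxn = -1019.4 kJ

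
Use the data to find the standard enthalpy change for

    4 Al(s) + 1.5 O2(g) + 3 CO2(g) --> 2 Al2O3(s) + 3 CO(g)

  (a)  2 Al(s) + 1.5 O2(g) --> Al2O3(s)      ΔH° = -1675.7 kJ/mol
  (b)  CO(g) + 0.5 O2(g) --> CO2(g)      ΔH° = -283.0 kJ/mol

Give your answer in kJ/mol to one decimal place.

ΔH° = -2502.4 kJ/mol

(a) × 2: (2)·(-1675.7) = -3351.4 kJ/mol
(b) reversed and × 3: (-3)·(-283.0) = +849.0 kJ/mol
Since enthalpy is a state function, ΔH° = (-3351.4) + (+849.0) = -2502.4 kJ/mol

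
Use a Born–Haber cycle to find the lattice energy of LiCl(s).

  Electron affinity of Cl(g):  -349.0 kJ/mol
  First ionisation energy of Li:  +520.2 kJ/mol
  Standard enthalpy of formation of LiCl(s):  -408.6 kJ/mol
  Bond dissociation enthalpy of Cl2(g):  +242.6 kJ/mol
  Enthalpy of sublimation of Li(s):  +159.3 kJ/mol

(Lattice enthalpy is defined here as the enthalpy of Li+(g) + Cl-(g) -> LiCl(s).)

ΔHf° = 1·ΔHsub + 1·(ΣIE) + 1/2·D(Cl2) + 1·EA + U
-408.6 = 1·(+159.3) + 1·(+520.2) + 1/2·(+242.6) + 1·(-349.0) + U
U = -408.6 − (+451.8) = -860.4 kJ/mol

U = -860.4 kJ/mol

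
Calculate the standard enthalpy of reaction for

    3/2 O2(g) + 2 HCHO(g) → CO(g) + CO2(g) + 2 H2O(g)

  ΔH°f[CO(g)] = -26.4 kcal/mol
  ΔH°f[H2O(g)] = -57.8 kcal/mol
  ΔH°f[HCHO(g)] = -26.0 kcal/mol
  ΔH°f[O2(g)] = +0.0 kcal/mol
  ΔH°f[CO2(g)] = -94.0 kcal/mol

ΔHrxn = -184.0 kcal/mol

Products: 1·(-26.4) + 1·(-94.0) + 2·(-57.8) = -236.0
Reactants: 3/2·(+0.0) + 2·(-26.0) = -52.0
ΔHrxn = (-236.0) − (-52.0) = -184.0 kcal/mol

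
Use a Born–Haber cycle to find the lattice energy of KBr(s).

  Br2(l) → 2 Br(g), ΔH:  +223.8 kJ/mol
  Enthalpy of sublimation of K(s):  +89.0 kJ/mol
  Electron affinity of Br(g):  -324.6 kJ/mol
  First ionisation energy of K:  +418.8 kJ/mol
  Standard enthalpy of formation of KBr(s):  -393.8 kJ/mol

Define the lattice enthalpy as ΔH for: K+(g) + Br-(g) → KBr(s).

U = -688.9 kJ/mol

ΔHf° = 1·ΔHsub + 1·(ΣIE) + 1/2·D(Br2) + 1·EA + U
-393.8 = 1·(+89.0) + 1·(+418.8) + 1/2·(+223.8) + 1·(-324.6) + U
U = -393.8 − (+295.1) = -688.9 kJ/mol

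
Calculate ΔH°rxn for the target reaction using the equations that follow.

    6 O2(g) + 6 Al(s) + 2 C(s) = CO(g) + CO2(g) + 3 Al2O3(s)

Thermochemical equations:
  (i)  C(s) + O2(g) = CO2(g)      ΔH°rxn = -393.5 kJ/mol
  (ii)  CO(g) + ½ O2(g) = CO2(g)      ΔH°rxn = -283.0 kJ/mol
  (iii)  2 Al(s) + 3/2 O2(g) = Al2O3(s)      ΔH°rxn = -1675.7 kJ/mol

ΔH°rxn = -5531.1 kJ/mol

(i) × 2 (scale by 2 for the 2 C(s)): (2)·(-393.5) = -787.0 kJ/mol
(ii) reversed (CO(g) must end up as a product): +283.0 kJ/mol
(iii) × 3 (scale by 3 for the 3 Al2O3(s)): (3)·(-1675.7) = -5027.1 kJ/mol
Summing the manipulated equations, ΔH°rxn = (2)·(-393.5) + (-1)·(-283.0) + (3)·(-1675.7) = -5531.1 kJ/mol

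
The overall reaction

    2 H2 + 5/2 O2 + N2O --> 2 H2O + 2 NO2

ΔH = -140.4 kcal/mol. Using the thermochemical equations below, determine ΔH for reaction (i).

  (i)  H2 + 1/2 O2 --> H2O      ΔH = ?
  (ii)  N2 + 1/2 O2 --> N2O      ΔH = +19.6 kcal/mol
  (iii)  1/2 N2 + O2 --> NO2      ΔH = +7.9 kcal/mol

(i) × 2 (×2 to match 2 H2O in the target): contributes 2·x
(ii) reversed (N2O must end up as a reactant): -19.6 kcal/mol
(iii) × 2 (scale by 2 for the 2 NO2): (2)·(+7.9) = +15.8 kcal/mol
-140.4 = (-19.6) + (+15.8) + 2·x
x = (-140.4 − (-3.8)) / (2) = -68.3 kcal/mol

ΔH = -68.3 kcal/mol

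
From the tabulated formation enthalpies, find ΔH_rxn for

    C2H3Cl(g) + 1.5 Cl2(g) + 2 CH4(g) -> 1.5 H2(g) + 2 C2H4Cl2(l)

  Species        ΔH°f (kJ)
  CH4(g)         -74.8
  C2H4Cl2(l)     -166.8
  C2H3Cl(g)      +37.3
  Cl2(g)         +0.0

ΔH_rxn = -221.3 kJ

ΔH°rxn = Σ nΔHf°(products) − Σ nΔHf°(reactants).
Products: 3/2·(+0.0) + 2·(-166.8) = -333.6
Reactants: 1·(+37.3) + 3/2·(+0.0) + 2·(-74.8) = -112.3
ΔH_rxn = (-333.6) − (-112.3) = -221.3 kJ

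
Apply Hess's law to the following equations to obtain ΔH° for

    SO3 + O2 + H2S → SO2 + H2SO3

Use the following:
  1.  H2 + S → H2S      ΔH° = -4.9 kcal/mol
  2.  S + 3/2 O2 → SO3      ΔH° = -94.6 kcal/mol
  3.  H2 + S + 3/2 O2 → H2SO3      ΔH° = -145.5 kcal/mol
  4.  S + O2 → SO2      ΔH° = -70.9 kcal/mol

eq. 1 reversed (reverse to put H2S on the reactant side): +4.9 kcal/mol
eq. 2 reversed (reverse to put SO3 on the reactant side): +94.6 kcal/mol
eq. 3 as written (H2SO3 already on the product side): -145.5 kcal/mol
eq. 4 as written (SO2 already on the product side): -70.9 kcal/mol
ΔH° = (+4.9) + (+94.6) + (-145.5) + (-70.9) = -116.9 kcal/mol

ΔH° = -116.9 kcal/mol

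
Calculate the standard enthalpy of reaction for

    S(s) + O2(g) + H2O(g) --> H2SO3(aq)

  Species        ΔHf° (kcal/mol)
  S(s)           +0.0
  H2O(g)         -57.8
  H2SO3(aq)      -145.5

ΔHrxn = -87.7 kcal/mol

Products: 1·(-145.5) = -145.5
Reactants: 1·(+0.0) + 1·(+0.0) + 1·(-57.8) = -57.8
ΔHrxn = (-145.5) − (-57.8) = -87.7 kcal/mol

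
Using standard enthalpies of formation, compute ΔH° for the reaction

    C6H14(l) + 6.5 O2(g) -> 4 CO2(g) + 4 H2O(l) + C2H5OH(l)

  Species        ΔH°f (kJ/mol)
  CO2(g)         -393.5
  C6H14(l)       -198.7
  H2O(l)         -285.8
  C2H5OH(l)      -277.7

Products: 4·(-393.5) + 4·(-285.8) + 1·(-277.7) = -2994.9
Reactants: 1·(-198.7) + 13/2·(+0.0) = -198.7
ΔH° = (-2994.9) − (-198.7) = -2796.2 kJ/mol

ΔH° = -2796.2 kJ/mol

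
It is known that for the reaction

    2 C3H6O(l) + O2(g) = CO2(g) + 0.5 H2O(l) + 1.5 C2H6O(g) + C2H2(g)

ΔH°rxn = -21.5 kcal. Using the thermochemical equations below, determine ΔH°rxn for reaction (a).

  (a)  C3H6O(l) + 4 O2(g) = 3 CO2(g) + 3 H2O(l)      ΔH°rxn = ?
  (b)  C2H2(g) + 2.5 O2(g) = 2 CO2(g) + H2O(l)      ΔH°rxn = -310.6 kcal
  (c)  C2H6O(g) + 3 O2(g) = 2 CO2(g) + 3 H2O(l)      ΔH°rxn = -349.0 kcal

(a) × 2 (scale by 2 for the 2 C3H6O(l)): contributes 2·x
(b) reversed (reverse to put C2H2(g) on the product side): +310.6 kcal
(c) reversed and × 3/2 (reverse to put C2H6O(g) on the product side; ×3/2 to match 3/2 C2H6O(g) in the target): (-3/2)·(-349.0) = +523.5 kcal
-21.5 = (+310.6) + (+523.5) + 2·x
x = (-21.5 − (+834.1)) / (2) = -427.8 kcal

ΔH°rxn = -427.8 kcal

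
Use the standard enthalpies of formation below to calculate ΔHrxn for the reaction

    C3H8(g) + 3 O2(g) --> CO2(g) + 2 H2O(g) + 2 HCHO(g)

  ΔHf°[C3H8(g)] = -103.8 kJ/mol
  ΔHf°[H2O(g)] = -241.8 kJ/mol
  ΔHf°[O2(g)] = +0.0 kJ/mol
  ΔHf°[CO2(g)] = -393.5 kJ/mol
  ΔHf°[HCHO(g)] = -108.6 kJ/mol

ΔHrxn = -990.5 kJ/mol

ΔH°rxn = Σ nΔHf°(products) − Σ nΔHf°(reactants).
Products: 1·(-393.5) + 2·(-241.8) + 2·(-108.6) = -1094.3
Reactants: 1·(-103.8) + 3·(+0.0) = -103.8
ΔHrxn = (-1094.3) − (-103.8) = -990.5 kJ/mol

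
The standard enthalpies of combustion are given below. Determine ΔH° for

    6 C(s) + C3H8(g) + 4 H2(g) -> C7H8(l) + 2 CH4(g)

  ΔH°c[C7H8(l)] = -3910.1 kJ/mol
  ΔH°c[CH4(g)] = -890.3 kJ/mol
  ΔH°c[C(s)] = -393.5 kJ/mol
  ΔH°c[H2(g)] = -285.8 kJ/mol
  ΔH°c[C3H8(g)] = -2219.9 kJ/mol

ΔH° = -33.4 kJ/mol

With combustion enthalpies, reactants minus products:
= [6·(-393.5) + 1·(-2219.9) + 4·(-285.8)] − [1·(-3910.1) + 2·(-890.3)]
= -33.4 kJ/mol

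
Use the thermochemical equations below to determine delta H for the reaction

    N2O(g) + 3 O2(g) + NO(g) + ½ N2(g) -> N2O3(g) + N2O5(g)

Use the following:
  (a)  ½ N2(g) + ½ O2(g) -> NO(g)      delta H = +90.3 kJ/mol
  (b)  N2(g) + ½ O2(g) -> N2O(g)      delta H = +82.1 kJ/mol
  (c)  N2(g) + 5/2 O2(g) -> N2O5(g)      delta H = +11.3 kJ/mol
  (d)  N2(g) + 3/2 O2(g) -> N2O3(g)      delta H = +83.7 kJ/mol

(a) reversed (NO(g) must end up as a reactant): -90.3 kJ/mol
(b) reversed (reverse to put N2O(g) on the reactant side): -82.1 kJ/mol
(c) as written (N2O5(g) already on the product side): +11.3 kJ/mol
(d) as written (N2O3(g) already on the product side): +83.7 kJ/mol
delta H = (-90.3) + (-82.1) + (+11.3) + (+83.7) = -77.4 kJ/mol

delta H = -77.4 kJ/mol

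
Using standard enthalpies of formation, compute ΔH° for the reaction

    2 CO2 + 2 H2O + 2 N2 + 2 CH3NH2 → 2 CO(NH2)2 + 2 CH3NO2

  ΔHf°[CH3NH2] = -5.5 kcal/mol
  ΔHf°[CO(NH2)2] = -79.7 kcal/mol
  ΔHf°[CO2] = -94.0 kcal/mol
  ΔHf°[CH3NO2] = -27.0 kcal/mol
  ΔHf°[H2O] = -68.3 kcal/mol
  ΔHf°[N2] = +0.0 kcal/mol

ΔH°rxn = Σ nΔHf°(products) − Σ nΔHf°(reactants).
Products: 2·(-79.7) + 2·(-27.0) = -213.4
Reactants: 2·(-94.0) + 2·(-68.3) + 2·(+0.0) + 2·(-5.5) = -335.6
ΔH° = (-213.4) − (-335.6) = 122.2 kcal/mol

ΔH° = 122.2 kcal/mol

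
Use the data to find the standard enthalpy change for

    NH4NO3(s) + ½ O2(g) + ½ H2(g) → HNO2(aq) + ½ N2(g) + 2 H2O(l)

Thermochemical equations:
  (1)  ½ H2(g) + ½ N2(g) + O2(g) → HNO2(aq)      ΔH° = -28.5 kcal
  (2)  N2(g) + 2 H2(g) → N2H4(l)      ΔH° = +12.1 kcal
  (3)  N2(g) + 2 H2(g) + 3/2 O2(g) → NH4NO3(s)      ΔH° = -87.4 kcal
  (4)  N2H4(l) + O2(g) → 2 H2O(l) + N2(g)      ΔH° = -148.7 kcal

(1) as written (HNO2(aq) already on the product side): -28.5 kcal
(2) as written: +12.1 kcal
(3) reversed (NH4NO3(s) must end up as a reactant): +87.4 kcal
(4) as written (H2O(l) already on the product side): -148.7 kcal
ΔH° = (1)·(-28.5) + (1)·(+12.1) + (-1)·(-87.4) + (1)·(-148.7) = -77.7 kcal

ΔH° = -77.7 kcal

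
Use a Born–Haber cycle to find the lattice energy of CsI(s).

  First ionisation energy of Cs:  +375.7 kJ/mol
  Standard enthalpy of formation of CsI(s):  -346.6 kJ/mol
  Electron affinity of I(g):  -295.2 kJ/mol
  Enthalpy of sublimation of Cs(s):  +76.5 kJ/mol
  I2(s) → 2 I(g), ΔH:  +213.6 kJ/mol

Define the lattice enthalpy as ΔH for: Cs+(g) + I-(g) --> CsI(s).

U = -610.4 kJ/mol

ΔHf° = 1·ΔHsub + 1·(ΣIE) + 1/2·D(I2) + 1·EA + U
-346.6 = 1·(+76.5) + 1·(+375.7) + 1/2·(+213.6) + 1·(-295.2) + U
U = -346.6 − (+263.8) = -610.4 kJ/mol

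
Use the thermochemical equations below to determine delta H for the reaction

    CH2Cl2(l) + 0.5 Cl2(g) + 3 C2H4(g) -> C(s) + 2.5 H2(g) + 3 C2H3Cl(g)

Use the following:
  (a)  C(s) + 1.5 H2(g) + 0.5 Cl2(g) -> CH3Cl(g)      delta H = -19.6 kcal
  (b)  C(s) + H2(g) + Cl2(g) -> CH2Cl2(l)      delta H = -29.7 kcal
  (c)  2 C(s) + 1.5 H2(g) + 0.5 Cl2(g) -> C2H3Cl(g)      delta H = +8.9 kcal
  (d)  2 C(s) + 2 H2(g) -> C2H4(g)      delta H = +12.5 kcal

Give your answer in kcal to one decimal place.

(a): not needed (CH3Cl(g) appears nowhere else).
(b) reversed (CH2Cl2(l) must end up as a reactant): +29.7 kcal
(c) × 3 (scale by 3 for the 3 C2H3Cl(g)): (3)·(+8.9) = +26.7 kcal
(d) reversed and × 3 (C2H4(g) must end up as a reactant; scale by 3 for the 3 C2H4(g)): (-3)·(+12.5) = -37.5 kcal
delta H = (-1)·(-29.7) + (3)·(+8.9) + (-3)·(+12.5) = 18.9 kcal

delta H = 18.9 kcal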